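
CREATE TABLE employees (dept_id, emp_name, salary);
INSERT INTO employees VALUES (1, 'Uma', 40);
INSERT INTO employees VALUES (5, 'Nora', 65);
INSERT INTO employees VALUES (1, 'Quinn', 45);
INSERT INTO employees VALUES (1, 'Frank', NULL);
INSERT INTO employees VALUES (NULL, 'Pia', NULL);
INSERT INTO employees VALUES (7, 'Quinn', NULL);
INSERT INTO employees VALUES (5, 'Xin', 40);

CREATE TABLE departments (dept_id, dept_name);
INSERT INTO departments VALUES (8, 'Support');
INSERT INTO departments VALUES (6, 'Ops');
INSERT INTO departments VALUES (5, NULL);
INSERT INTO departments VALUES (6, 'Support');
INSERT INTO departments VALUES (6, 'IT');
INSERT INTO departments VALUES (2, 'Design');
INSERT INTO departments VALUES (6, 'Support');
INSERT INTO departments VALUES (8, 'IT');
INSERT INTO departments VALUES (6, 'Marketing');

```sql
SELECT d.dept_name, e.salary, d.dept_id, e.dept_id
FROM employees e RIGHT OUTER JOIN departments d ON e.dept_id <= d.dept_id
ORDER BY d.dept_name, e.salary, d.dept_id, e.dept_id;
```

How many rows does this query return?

45

RIGHT JOIN keeps every row from `departments`; unmatched rows get NULL for `employees`'s columns.
Matching on e.dept_id <= d.dept_id. A NULL in a compared column never satisfies the condition.
- e[0] dept_id=1 → 9 match(es) in d → 9 row(s).
- e[1] dept_id=5 → 8 match(es) in d → 8 row(s).
- e[2] dept_id=1 → 9 match(es) in d → 9 row(s).
- e[3] dept_id=1 → 9 match(es) in d → 9 row(s).
- e[4] dept_id=NULL → no match.
- e[5] dept_id=7 → 2 match(es) in d → 2 row(s).
- e[6] dept_id=5 → 8 match(es) in d → 8 row(s).
- every d row matched at least one e row.
Total: 45 rows.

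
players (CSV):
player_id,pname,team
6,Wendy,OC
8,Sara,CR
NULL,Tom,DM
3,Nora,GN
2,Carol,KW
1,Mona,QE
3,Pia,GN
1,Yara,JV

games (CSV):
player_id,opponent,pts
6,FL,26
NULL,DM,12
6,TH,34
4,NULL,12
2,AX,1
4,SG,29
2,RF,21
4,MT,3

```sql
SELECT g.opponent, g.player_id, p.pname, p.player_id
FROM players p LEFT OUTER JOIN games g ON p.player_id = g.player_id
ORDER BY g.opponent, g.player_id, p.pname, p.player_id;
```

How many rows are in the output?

LEFT JOIN keeps every row from `players`; unmatched rows get NULL for `games`'s columns.
Matching on p.player_id = g.player_id. A NULL in a compared column never satisfies the condition.
- player_id=6: 2 matching g row(s), so 2 row(s) emitted.
- player_id=8: no g row matches, row kept with g columns NULL.
- player_id=NULL: no g row matches, row kept with g columns NULL.
- player_id=3: no g row matches, row kept with g columns NULL.
- player_id=2: 2 matching g row(s), so 2 row(s) emitted.
- player_id=1: no g row matches, row kept with g columns NULL.
- player_id=3: no g row matches, row kept with g columns NULL.
- player_id=1: no g row matches, row kept with g columns NULL.
Total: 4 matched + 6 padded = 10 rows.

10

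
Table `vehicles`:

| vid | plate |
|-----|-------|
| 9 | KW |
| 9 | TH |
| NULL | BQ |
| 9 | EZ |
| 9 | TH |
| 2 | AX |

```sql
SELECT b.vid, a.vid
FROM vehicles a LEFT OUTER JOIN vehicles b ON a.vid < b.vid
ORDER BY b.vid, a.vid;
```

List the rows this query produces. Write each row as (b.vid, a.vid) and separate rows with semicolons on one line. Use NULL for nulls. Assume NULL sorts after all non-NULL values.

(9, 2); (9, 2); (9, 2); (9, 2); (NULL, 9); (NULL, 9); (NULL, 9); (NULL, 9); (NULL, NULL)

LEFT JOIN keeps every row from `vehicles a`; unmatched rows get NULL for `vehicles b`'s columns.
Matching on a.vid < b.vid. A NULL in a compared column never satisfies the condition.
- vid=9: no b row matches, row kept with b columns NULL.
- vid=9: no b row matches, row kept with b columns NULL.
- vid=NULL: no b row matches, row kept with b columns NULL.
- vid=9: no b row matches, row kept with b columns NULL.
- vid=9: no b row matches, row kept with b columns NULL.
- vid=2: 4 matching b row(s), so 4 row(s) emitted.
After projecting and ordering:
b.vid | a.vid
9 | 2
9 | 2
9 | 2
9 | 2
NULL | 9
NULL | 9
NULL | 9
NULL | 9
NULL | NULL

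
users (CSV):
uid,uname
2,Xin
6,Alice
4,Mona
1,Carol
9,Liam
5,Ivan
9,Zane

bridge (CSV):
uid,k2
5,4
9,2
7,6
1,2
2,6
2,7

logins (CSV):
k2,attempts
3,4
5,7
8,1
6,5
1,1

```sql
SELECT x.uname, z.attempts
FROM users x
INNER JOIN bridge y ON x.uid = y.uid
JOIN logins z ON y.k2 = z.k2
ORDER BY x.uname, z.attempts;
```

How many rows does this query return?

1

Evaluate left to right. First `users x INNER JOIN bridge y` on uid: 6 row(s).
Then INNER JOIN `logins z` on k2: keep only rows whose y.k2 appears in z.
Result: 1 row(s).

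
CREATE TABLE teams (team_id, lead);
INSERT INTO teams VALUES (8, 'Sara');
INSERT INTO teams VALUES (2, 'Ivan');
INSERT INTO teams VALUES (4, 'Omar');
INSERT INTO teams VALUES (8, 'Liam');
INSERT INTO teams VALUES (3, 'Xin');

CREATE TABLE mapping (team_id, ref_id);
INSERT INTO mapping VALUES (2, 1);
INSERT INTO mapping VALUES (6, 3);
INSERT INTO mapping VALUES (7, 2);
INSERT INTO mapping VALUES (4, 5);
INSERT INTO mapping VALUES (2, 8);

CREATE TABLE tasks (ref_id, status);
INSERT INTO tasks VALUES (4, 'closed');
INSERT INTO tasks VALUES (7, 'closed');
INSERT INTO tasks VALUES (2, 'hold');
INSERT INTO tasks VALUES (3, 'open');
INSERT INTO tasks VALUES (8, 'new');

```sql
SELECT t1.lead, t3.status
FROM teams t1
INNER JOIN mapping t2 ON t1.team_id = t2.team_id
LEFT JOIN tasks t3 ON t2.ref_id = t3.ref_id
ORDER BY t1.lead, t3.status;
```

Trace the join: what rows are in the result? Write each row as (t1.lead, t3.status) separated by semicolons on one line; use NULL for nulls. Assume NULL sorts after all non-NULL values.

Step 1 — t1 INNER JOIN t2 on team_id → 3 row(s).
Then LEFT JOIN `tasks t3` on ref_id: each of those 3 rows is kept; rows whose t2.ref_id has no match in t3 get NULL for t3's columns.

(Ivan, new); (Ivan, NULL); (Omar, NULL)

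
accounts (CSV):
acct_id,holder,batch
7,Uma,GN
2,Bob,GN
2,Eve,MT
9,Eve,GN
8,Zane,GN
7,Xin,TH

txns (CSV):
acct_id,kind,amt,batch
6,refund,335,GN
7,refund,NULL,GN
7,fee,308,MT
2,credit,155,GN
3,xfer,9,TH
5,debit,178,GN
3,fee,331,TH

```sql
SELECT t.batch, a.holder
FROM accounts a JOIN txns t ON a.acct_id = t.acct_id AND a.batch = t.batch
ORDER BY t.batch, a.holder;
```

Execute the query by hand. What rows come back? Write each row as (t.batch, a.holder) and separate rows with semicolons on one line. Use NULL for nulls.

(GN, Bob); (GN, Uma)

INNER JOIN keeps only pairs where the ON condition holds.
Matching on a.acct_id = t.acct_id AND a.batch = t.batch.
Matched pairs: 2.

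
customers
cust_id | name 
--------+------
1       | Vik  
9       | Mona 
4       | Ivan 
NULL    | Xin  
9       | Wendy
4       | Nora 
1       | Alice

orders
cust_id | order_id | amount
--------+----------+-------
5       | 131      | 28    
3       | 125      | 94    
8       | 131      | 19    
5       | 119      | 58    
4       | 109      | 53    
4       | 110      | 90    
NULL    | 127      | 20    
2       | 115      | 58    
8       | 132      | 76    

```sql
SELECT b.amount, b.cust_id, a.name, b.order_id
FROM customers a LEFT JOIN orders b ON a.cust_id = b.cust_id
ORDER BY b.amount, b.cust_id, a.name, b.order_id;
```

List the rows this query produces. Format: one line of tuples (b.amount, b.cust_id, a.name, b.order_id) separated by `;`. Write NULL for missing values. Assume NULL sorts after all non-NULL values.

(53, 4, Ivan, 109); (53, 4, Nora, 109); (90, 4, Ivan, 110); (90, 4, Nora, 110); (NULL, NULL, Alice, NULL); (NULL, NULL, Mona, NULL); (NULL, NULL, Vik, NULL); (NULL, NULL, Wendy, NULL); (NULL, NULL, Xin, NULL)

LEFT JOIN keeps every row from `customers`; unmatched rows get NULL for `orders`'s columns.
Matching on a.cust_id = b.cust_id. A NULL in a compared column never satisfies the condition.
- cust_id=1: no b row matches, row kept with b columns NULL.
- cust_id=9: no b row matches, row kept with b columns NULL.
- cust_id=4: 2 matching b row(s), so 2 row(s) emitted.
- cust_id=NULL: no b row matches, row kept with b columns NULL.
- cust_id=9: no b row matches, row kept with b columns NULL.
- cust_id=4: 2 matching b row(s), so 2 row(s) emitted.
- cust_id=1: no b row matches, row kept with b columns NULL.
After projecting and ordering:
b.amount | b.cust_id | a.name | b.order_id
53 | 4 | Ivan | 109
53 | 4 | Nora | 109
90 | 4 | Ivan | 110
90 | 4 | Nora | 110
NULL | NULL | Alice | NULL
NULL | NULL | Mona | NULL
NULL | NULL | Vik | NULL
NULL | NULL | Wendy | NULL
NULL | NULL | Xin | NULL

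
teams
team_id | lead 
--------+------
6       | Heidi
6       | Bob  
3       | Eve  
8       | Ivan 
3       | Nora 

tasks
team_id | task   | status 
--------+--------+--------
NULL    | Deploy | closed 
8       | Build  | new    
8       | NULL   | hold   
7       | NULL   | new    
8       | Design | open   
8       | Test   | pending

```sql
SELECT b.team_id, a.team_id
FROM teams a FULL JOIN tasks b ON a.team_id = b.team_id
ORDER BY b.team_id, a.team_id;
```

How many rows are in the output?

10

FULL OUTER JOIN keeps every row from both sides; unmatched rows get NULL for the other side's columns.
Matching on a.team_id = b.team_id. A NULL in a compared column never satisfies the condition.
- a[0] team_id=6 → no match; kept with NULLs on the b side.
- a[1] team_id=6 → no match; kept with NULLs on the b side.
- a[2] team_id=3 → no match; kept with NULLs on the b side.
- a[3] team_id=8 → 4 match(es) in b → 4 row(s).
- a[4] team_id=3 → no match; kept with NULLs on the b side.
- 2 row(s) from b found no a partner → padded with NULL.
Total: 4 matched + 6 padded = 10 rows.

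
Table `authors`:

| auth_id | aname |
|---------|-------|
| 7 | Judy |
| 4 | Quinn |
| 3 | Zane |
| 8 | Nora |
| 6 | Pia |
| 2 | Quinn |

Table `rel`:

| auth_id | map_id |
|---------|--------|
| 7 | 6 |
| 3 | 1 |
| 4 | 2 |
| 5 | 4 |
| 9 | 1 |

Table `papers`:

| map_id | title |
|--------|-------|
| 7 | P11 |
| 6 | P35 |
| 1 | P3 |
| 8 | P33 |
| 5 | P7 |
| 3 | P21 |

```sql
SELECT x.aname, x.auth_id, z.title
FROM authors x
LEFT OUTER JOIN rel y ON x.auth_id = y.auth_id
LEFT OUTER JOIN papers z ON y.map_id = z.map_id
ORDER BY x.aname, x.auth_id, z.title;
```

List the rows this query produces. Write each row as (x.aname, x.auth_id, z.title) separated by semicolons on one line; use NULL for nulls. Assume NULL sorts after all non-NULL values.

Joins associate left-to-right: authors LEFT JOIN rel on auth_id gives 6 intermediate row(s).
Then LEFT JOIN `papers z` on map_id: each of those 6 rows is kept; rows whose y.map_id has no match in z get NULL for z's columns.

(Judy, 7, P35); (Nora, 8, NULL); (Pia, 6, NULL); (Quinn, 2, NULL); (Quinn, 4, NULL); (Zane, 3, P3)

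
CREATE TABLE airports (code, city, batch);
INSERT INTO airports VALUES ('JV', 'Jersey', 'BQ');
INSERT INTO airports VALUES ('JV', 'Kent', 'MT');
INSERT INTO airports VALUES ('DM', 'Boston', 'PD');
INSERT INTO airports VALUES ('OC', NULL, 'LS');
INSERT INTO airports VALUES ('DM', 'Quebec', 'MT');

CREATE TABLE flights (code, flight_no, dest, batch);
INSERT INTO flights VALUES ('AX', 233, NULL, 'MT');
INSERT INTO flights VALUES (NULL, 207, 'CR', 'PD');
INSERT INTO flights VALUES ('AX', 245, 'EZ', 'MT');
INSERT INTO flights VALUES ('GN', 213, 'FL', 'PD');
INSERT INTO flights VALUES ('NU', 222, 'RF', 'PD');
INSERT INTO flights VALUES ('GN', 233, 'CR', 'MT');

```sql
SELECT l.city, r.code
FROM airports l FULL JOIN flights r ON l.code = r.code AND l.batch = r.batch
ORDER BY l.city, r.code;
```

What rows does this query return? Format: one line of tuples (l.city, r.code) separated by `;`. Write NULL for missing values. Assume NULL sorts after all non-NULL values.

FULL OUTER JOIN keeps every row from both sides; unmatched rows get NULL for the other side's columns.
Matching on l.code = r.code AND l.batch = r.batch. A NULL in a compared column never satisfies the condition.
- l[0] code=JV, batch=BQ → no match; kept with NULLs on the r side.
- l[1] code=JV, batch=MT → no match; kept with NULLs on the r side.
- l[2] code=DM, batch=PD → no match; kept with NULLs on the r side.
- l[3] code=OC, batch=LS → no match; kept with NULLs on the r side.
- l[4] code=DM, batch=MT → no match; kept with NULLs on the r side.
- 6 r row(s) had no l match → kept, l columns NULL.

(Boston, NULL); (Jersey, NULL); (Kent, NULL); (Quebec, NULL); (NULL, AX); (NULL, AX); (NULL, GN); (NULL, GN); (NULL, NU); (NULL, NULL); (NULL, NULL)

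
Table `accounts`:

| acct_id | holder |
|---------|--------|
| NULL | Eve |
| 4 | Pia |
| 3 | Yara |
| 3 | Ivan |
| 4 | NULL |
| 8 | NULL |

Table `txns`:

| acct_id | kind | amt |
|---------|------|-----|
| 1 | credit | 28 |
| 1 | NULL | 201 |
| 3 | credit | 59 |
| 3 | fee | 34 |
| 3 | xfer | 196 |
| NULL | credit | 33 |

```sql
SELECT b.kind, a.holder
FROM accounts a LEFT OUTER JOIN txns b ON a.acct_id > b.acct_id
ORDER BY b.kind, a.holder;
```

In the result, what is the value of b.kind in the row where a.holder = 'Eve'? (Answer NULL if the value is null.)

LEFT JOIN keeps every row from `accounts`; unmatched rows get NULL for `txns`'s columns.
Matching on a.acct_id > b.acct_id. A NULL in a compared column never satisfies the condition.
- a[0] acct_id=NULL → no match; kept with NULLs on the b side.
- a[1] acct_id=4 → 5 match(es) in b → 5 row(s).
- a[2] acct_id=3 → 2 match(es) in b → 2 row(s).
- a[3] acct_id=3 → 2 match(es) in b → 2 row(s).
- a[4] acct_id=4 → 5 match(es) in b → 5 row(s).
- a[5] acct_id=8 → 5 match(es) in b → 5 row(s).

NULL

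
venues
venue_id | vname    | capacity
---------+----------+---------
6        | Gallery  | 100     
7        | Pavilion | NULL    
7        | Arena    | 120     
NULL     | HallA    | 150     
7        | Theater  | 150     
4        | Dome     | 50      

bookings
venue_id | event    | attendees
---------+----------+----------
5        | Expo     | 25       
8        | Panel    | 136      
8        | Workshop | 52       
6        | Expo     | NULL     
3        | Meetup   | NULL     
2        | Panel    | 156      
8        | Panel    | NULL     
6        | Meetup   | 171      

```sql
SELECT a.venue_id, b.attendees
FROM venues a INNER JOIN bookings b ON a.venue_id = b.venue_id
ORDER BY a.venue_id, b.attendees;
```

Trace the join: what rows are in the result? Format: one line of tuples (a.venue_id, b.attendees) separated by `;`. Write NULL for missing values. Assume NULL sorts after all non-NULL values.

INNER JOIN keeps only pairs where the ON condition holds.
Matching on a.venue_id = b.venue_id. A NULL in a compared column never satisfies the condition.
- a[0] venue_id=6 → 2 match(es) in b → 2 row(s).
- a[1] venue_id=7 → no match; dropped.
- a[2] venue_id=7 → no match; dropped.
- a[3] venue_id=NULL → no match; dropped.
- a[4] venue_id=7 → no match; dropped.
- a[5] venue_id=4 → no match; dropped.
After projecting and ordering:
a.venue_id | b.attendees
6 | 171
6 | NULL

(6, 171); (6, NULL)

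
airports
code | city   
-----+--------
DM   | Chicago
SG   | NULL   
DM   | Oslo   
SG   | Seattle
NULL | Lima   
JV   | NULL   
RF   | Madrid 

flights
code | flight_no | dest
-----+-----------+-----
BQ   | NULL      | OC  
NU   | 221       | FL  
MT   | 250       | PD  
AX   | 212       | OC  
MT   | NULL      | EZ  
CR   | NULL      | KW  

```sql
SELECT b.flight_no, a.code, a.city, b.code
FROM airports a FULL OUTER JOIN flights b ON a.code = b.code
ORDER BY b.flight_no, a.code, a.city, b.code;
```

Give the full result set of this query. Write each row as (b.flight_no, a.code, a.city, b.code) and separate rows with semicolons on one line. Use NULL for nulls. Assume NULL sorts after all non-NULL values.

(212, NULL, NULL, AX); (221, NULL, NULL, NU); (250, NULL, NULL, MT); (NULL, DM, Chicago, NULL); (NULL, DM, Oslo, NULL); (NULL, JV, NULL, NULL); (NULL, RF, Madrid, NULL); (NULL, SG, Seattle, NULL); (NULL, SG, NULL, NULL); (NULL, NULL, Lima, NULL); (NULL, NULL, NULL, BQ); (NULL, NULL, NULL, CR); (NULL, NULL, NULL, MT)

FULL OUTER JOIN keeps every row from both sides; unmatched rows get NULL for the other side's columns.
Matching on a.code = b.code. A NULL in a compared column never satisfies the condition.
- a[0] code=DM → no match; kept with NULLs on the b side.
- a[1] code=SG → no match; kept with NULLs on the b side.
- a[2] code=DM → no match; kept with NULLs on the b side.
- a[3] code=SG → no match; kept with NULLs on the b side.
- a[4] code=NULL → no match; kept with NULLs on the b side.
- a[5] code=JV → no match; kept with NULLs on the b side.
- a[6] code=RF → no match; kept with NULLs on the b side.
- plus 6 unmatched b row(s), each kept with NULL a columns.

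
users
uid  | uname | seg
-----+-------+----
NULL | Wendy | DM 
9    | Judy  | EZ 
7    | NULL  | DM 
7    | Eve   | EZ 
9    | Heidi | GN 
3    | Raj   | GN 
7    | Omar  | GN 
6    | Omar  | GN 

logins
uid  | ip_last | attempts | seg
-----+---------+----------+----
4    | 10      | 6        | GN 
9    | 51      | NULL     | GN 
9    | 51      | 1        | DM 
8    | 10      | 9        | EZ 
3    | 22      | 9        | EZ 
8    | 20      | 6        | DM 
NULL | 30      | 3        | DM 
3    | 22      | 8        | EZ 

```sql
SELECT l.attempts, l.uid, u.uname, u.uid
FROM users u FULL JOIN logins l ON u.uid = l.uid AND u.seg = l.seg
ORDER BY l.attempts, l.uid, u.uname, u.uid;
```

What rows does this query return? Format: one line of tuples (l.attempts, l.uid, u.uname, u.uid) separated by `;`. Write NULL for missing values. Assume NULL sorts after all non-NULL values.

FULL OUTER JOIN keeps every row from both sides; unmatched rows get NULL for the other side's columns.
Matching on u.uid = l.uid AND u.seg = l.seg. A NULL in a compared column never satisfies the condition.
- uid=NULL, seg=DM: no l row matches, row kept with l columns NULL.
- uid=9, seg=EZ: no l row matches, row kept with l columns NULL.
- uid=7, seg=DM: no l row matches, row kept with l columns NULL.
- uid=7, seg=EZ: no l row matches, row kept with l columns NULL.
- uid=9, seg=GN: 1 matching l row(s), so 1 row(s) emitted.
- uid=3, seg=GN: no l row matches, row kept with l columns NULL.
- uid=7, seg=GN: no l row matches, row kept with l columns NULL.
- uid=6, seg=GN: no l row matches, row kept with l columns NULL.
- 7 row(s) from l found no u partner → padded with NULL.

(1, 9, NULL, NULL); (3, NULL, NULL, NULL); (6, 4, NULL, NULL); (6, 8, NULL, NULL); (8, 3, NULL, NULL); (9, 3, NULL, NULL); (9, 8, NULL, NULL); (NULL, 9, Heidi, 9); (NULL, NULL, Eve, 7); (NULL, NULL, Judy, 9); (NULL, NULL, Omar, 6); (NULL, NULL, Omar, 7); (NULL, NULL, Raj, 3); (NULL, NULL, Wendy, NULL); (NULL, NULL, NULL, 7)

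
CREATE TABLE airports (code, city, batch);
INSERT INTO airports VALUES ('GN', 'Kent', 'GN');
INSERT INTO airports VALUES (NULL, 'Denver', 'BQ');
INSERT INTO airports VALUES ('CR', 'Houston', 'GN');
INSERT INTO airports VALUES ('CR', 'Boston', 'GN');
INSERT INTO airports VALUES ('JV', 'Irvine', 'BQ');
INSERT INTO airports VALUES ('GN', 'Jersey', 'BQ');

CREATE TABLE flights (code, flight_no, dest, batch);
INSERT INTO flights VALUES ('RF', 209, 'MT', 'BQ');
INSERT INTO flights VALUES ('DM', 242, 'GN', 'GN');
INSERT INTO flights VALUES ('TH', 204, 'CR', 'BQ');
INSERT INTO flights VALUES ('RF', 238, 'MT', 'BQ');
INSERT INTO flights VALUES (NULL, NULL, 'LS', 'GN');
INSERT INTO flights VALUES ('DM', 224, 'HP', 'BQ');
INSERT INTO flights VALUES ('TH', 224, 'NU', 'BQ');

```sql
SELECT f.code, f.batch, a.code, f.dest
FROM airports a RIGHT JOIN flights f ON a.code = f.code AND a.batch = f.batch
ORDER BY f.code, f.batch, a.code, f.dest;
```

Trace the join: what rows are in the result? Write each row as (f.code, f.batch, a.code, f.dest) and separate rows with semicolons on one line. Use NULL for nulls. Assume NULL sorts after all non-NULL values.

(DM, BQ, NULL, HP); (DM, GN, NULL, GN); (RF, BQ, NULL, MT); (RF, BQ, NULL, MT); (TH, BQ, NULL, CR); (TH, BQ, NULL, NU); (NULL, GN, NULL, LS)

RIGHT JOIN keeps every row from `flights`; unmatched rows get NULL for `airports`'s columns.
Matching on a.code = f.code AND a.batch = f.batch. A NULL in a compared column never satisfies the condition.
Matched pairs: 0; unmatched f rows kept: 7.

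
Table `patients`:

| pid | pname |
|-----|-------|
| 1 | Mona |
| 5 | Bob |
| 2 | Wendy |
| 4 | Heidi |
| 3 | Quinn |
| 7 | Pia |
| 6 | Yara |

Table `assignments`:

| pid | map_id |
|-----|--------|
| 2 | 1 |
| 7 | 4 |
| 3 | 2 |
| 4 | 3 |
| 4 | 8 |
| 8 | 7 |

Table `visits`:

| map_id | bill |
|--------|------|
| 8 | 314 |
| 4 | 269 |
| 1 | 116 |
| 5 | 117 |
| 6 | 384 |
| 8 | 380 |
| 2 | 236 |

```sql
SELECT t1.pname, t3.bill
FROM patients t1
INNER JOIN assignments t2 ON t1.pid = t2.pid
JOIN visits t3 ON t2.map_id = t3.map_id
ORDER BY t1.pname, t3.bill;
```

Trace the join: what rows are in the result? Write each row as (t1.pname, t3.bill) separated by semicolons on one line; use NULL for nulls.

(Heidi, 314); (Heidi, 380); (Pia, 269); (Quinn, 236); (Wendy, 116)

Step 1 — t1 INNER JOIN t2 on pid → 5 row(s).
Then INNER JOIN `visits t3` on map_id: keep only rows whose t2.map_id appears in t3.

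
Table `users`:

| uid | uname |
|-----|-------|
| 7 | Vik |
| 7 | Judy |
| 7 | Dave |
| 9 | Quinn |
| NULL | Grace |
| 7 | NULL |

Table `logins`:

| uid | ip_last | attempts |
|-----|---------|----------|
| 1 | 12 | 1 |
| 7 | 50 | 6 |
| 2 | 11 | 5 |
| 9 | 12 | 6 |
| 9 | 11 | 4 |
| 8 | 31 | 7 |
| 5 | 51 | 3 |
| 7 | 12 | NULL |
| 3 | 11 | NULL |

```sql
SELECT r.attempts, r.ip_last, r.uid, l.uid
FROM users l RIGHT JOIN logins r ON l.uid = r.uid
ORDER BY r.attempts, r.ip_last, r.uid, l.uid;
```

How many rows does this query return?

RIGHT JOIN keeps every row from `logins`; unmatched rows get NULL for `users`'s columns.
Matching on l.uid = r.uid. A NULL in a compared column never satisfies the condition.
- l row (uid=7): matches 2 r row(s) → 2 output row(s).
- l row (uid=7): matches 2 r row(s) → 2 output row(s).
- l row (uid=7): matches 2 r row(s) → 2 output row(s).
- l row (uid=9): matches 2 r row(s) → 2 output row(s).
- l row (uid=NULL): no match.
- l row (uid=7): matches 2 r row(s) → 2 output row(s).
- plus 5 unmatched r row(s), each kept with NULL l columns.
Total: 10 matched + 5 padded = 15 rows.

15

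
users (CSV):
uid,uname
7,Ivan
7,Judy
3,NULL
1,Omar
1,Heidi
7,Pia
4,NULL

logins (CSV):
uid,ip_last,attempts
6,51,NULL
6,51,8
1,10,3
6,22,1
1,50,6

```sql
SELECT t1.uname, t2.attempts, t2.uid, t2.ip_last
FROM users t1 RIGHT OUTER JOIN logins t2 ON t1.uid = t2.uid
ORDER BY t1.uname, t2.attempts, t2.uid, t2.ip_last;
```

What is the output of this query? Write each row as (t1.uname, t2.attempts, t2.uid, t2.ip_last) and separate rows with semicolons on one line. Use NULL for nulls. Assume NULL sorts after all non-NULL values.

(Heidi, 3, 1, 10); (Heidi, 6, 1, 50); (Omar, 3, 1, 10); (Omar, 6, 1, 50); (NULL, 1, 6, 22); (NULL, 8, 6, 51); (NULL, NULL, 6, 51)

RIGHT JOIN keeps every row from `logins`; unmatched rows get NULL for `users`'s columns.
Matching on t1.uid = t2.uid.
- t1 row (uid=7): no match.
- t1 row (uid=7): no match.
- t1 row (uid=3): no match.
- t1 row (uid=1): matches 2 t2 row(s) → 2 output row(s).
- t1 row (uid=1): matches 2 t2 row(s) → 2 output row(s).
- t1 row (uid=7): no match.
- t1 row (uid=4): no match.
- 3 t2 row(s) had no t1 match → kept, t1 columns NULL.
After projecting and ordering:
t1.uname | t2.attempts | t2.uid | t2.ip_last
Heidi | 3 | 1 | 10
Heidi | 6 | 1 | 50
Omar | 3 | 1 | 10
Omar | 6 | 1 | 50
NULL | 1 | 6 | 22
NULL | 8 | 6 | 51
NULL | NULL | 6 | 51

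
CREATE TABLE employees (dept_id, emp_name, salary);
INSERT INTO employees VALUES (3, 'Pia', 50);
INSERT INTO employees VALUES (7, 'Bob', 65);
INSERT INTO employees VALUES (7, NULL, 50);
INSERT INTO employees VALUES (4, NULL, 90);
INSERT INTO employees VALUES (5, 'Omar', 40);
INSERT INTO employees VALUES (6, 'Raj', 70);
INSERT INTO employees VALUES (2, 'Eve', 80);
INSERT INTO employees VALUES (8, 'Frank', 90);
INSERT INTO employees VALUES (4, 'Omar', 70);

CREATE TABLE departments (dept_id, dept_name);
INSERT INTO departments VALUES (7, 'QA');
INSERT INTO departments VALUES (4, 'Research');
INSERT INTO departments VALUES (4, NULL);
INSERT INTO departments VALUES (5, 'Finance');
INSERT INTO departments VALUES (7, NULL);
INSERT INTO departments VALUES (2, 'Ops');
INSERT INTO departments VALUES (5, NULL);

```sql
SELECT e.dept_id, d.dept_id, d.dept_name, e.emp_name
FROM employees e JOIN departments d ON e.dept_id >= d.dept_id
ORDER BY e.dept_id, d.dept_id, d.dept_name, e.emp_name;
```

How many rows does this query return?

39

INNER JOIN keeps only pairs where the ON condition holds.
Matching on e.dept_id >= d.dept_id.
Matched pairs: 39.
Total: 39 rows.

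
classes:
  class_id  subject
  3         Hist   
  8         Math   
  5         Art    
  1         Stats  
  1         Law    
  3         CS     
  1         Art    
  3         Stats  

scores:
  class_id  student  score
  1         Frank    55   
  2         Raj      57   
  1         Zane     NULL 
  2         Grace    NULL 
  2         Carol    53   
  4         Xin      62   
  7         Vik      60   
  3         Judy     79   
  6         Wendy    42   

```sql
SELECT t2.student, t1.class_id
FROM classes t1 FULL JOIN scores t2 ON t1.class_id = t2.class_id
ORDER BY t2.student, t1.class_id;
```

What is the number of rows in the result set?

17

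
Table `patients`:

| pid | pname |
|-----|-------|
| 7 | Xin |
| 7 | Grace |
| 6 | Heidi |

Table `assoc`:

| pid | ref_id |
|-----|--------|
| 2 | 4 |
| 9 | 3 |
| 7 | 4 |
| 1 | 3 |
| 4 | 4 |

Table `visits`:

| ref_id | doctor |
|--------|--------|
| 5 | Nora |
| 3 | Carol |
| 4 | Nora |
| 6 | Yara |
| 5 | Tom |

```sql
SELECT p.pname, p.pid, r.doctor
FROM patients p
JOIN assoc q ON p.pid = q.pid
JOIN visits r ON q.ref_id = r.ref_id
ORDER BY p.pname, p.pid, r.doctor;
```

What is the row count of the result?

2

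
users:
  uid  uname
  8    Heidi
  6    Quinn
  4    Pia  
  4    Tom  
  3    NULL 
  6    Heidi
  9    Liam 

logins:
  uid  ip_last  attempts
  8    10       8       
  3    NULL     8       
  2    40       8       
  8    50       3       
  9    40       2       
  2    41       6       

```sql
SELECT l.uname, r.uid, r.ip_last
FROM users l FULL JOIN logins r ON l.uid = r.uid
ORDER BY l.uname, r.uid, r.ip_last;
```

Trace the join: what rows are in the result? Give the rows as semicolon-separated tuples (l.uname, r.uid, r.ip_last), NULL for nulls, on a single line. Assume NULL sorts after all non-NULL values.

FULL OUTER JOIN keeps every row from both sides; unmatched rows get NULL for the other side's columns.
Matching on l.uid = r.uid.
Matched pairs: 4; unmatched l rows kept: 4; unmatched r rows kept: 2.

(Heidi, 8, 10); (Heidi, 8, 50); (Heidi, NULL, NULL); (Liam, 9, 40); (Pia, NULL, NULL); (Quinn, NULL, NULL); (Tom, NULL, NULL); (NULL, 2, 40); (NULL, 2, 41); (NULL, 3, NULL)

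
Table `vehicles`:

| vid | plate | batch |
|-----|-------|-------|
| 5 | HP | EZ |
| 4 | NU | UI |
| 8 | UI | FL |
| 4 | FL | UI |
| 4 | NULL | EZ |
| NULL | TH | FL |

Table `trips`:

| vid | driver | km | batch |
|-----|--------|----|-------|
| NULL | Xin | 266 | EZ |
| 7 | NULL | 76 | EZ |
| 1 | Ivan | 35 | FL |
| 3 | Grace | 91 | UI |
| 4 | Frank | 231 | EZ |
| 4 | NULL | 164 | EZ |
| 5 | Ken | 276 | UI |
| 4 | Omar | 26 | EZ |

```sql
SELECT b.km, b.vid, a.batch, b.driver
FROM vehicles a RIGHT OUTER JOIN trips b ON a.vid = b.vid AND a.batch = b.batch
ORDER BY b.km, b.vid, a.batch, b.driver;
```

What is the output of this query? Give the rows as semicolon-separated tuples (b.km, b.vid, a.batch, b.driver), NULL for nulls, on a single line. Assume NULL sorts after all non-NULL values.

(26, 4, EZ, Omar); (35, 1, NULL, Ivan); (76, 7, NULL, NULL); (91, 3, NULL, Grace); (164, 4, EZ, NULL); (231, 4, EZ, Frank); (266, NULL, NULL, Xin); (276, 5, NULL, Ken)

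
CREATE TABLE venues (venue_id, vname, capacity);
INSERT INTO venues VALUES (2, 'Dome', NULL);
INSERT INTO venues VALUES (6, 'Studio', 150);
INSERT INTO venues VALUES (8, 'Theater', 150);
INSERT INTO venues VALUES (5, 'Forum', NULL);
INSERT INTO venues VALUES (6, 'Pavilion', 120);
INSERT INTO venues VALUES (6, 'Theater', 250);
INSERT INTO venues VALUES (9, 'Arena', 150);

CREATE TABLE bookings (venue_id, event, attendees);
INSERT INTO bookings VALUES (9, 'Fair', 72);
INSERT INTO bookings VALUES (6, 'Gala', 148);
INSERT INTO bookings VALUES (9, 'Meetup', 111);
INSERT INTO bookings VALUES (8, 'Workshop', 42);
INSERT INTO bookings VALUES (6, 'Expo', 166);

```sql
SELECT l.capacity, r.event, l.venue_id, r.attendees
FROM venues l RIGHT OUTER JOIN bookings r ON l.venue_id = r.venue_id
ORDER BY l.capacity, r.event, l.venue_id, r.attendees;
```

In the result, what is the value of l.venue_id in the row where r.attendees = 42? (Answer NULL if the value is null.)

RIGHT JOIN keeps every row from `bookings`; unmatched rows get NULL for `venues`'s columns.
Matching on l.venue_id = r.venue_id.
- l row (venue_id=2): no match.
- l row (venue_id=6): matches 2 r row(s) → 2 output row(s).
- l row (venue_id=8): matches 1 r row(s) → 1 output row(s).
- l row (venue_id=5): no match.
- l row (venue_id=6): matches 2 r row(s) → 2 output row(s).
- l row (venue_id=6): matches 2 r row(s) → 2 output row(s).
- l row (venue_id=9): matches 2 r row(s) → 2 output row(s).
- every r row matched at least one l row.

8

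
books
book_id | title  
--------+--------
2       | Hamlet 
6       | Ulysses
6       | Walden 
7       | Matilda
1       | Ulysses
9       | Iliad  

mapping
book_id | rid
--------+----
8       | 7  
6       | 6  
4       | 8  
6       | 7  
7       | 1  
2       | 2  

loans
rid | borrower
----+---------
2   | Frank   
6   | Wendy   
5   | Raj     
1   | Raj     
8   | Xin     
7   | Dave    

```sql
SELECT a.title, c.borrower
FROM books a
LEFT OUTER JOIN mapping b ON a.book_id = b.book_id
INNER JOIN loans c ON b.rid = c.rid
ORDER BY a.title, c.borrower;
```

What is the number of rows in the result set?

Evaluate left to right. First `books a LEFT JOIN mapping b` on book_id: 8 row(s).
Then INNER JOIN `loans c` on rid: keep only rows whose b.rid appears in c.
Result: 6 row(s).

6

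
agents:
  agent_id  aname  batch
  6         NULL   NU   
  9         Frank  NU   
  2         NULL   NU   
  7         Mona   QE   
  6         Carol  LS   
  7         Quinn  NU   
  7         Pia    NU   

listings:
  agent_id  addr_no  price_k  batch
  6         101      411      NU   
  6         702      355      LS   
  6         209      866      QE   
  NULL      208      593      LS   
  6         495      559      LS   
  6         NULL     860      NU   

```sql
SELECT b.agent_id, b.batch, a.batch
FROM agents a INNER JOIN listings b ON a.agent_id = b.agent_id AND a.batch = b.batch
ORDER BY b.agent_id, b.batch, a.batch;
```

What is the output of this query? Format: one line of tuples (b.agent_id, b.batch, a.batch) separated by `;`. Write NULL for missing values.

(6, LS, LS); (6, LS, LS); (6, NU, NU); (6, NU, NU)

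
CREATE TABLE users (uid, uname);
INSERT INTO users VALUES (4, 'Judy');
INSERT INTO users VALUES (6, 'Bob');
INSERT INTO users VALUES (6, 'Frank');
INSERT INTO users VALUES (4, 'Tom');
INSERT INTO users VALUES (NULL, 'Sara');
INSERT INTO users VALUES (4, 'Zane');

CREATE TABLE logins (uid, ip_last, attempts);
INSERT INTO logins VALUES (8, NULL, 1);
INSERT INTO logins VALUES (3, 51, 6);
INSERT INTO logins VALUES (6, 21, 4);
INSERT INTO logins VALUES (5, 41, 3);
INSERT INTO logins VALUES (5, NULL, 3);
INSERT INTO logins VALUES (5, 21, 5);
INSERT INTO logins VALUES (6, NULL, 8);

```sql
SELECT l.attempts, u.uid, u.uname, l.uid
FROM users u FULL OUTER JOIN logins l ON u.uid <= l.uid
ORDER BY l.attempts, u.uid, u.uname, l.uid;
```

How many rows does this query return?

26

FULL OUTER JOIN keeps every row from both sides; unmatched rows get NULL for the other side's columns.
Matching on u.uid <= l.uid. A NULL in a compared column never satisfies the condition.
Matched pairs: 24; unmatched u rows kept: 1; unmatched l rows kept: 1.
Total: 24 matched + 2 padded = 26 rows.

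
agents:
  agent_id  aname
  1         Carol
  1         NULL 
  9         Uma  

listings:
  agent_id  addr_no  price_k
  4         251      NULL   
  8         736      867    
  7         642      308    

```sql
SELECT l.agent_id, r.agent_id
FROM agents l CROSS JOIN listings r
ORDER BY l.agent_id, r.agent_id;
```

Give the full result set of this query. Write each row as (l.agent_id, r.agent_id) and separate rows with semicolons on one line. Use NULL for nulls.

(1, 4); (1, 4); (1, 7); (1, 7); (1, 8); (1, 8); (9, 4); (9, 7); (9, 8)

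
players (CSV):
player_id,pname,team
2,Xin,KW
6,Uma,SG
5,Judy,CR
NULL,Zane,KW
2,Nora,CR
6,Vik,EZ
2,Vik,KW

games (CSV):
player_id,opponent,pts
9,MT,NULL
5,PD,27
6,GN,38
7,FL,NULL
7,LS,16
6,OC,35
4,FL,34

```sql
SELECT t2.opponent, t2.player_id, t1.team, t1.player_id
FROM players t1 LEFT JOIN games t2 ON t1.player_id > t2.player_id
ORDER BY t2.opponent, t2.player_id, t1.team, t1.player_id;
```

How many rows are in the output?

LEFT JOIN keeps every row from `players`; unmatched rows get NULL for `games`'s columns.
Matching on t1.player_id > t2.player_id. A NULL in a compared column never satisfies the condition.
Matched pairs: 5; unmatched t1 rows kept: 4.
Total: 5 matched + 4 padded = 9 rows.

9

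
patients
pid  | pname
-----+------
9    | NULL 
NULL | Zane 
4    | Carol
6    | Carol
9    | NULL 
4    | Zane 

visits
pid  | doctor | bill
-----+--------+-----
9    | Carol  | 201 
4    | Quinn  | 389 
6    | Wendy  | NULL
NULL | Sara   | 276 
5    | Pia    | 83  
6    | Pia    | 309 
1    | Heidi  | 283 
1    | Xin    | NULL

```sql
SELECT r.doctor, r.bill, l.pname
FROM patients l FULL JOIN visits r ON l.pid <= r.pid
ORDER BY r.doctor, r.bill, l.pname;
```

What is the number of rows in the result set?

19

FULL OUTER JOIN keeps every row from both sides; unmatched rows get NULL for the other side's columns.
Matching on l.pid <= r.pid. A NULL in a compared column never satisfies the condition.
- l (pid=9) pairs with 1 row(s) of r.
- l (pid=NULL) has no partner → padded with NULL.
- l (pid=4) pairs with 5 row(s) of r.
- l (pid=6) pairs with 3 row(s) of r.
- l (pid=9) pairs with 1 row(s) of r.
- l (pid=4) pairs with 5 row(s) of r.
- 3 r row(s) had no l match → kept, l columns NULL.
Total: 15 matched + 4 padded = 19 rows.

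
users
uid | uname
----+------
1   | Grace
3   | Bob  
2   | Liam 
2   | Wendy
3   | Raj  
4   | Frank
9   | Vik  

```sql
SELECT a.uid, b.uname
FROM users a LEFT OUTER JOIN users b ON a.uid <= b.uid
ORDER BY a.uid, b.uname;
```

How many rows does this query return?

30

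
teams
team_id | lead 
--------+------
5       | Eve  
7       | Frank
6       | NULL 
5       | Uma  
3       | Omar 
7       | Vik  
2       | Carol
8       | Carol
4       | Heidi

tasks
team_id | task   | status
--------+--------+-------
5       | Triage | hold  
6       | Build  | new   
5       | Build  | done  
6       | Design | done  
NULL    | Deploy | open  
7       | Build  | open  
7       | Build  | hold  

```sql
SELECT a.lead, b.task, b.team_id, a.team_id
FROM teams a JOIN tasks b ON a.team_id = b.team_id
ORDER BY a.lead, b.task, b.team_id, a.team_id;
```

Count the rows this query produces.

10

INNER JOIN keeps only pairs where the ON condition holds.
Matching on a.team_id = b.team_id. A NULL in a compared column never satisfies the condition.
- a[0] team_id=5 → 2 match(es) in b → 2 row(s).
- a[1] team_id=7 → 2 match(es) in b → 2 row(s).
- a[2] team_id=6 → 2 match(es) in b → 2 row(s).
- a[3] team_id=5 → 2 match(es) in b → 2 row(s).
- a[4] team_id=3 → no match; dropped.
- a[5] team_id=7 → 2 match(es) in b → 2 row(s).
- a[6] team_id=2 → no match; dropped.
- a[7] team_id=8 → no match; dropped.
- a[8] team_id=4 → no match; dropped.
Total: 10 rows.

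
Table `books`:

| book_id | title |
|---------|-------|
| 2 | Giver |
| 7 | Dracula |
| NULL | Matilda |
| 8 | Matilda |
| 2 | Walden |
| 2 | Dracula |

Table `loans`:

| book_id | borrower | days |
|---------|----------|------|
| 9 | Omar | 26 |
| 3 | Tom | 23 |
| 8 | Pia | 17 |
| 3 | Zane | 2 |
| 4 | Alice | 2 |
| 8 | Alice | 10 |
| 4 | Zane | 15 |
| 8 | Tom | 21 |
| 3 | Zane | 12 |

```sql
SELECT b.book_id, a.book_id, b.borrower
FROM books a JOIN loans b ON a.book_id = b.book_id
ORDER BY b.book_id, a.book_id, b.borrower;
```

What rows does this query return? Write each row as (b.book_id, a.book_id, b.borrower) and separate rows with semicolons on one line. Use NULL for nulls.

(8, 8, Alice); (8, 8, Pia); (8, 8, Tom)

INNER JOIN keeps only pairs where the ON condition holds.
Matching on a.book_id = b.book_id. A NULL in a compared column never satisfies the condition.
- a[0] book_id=2 → no match; dropped.
- a[1] book_id=7 → no match; dropped.
- a[2] book_id=NULL → no match; dropped.
- a[3] book_id=8 → 3 match(es) in b → 3 row(s).
- a[4] book_id=2 → no match; dropped.
- a[5] book_id=2 → no match; dropped.
After projecting and ordering:
b.book_id | a.book_id | b.borrower
8 | 8 | Alice
8 | 8 | Pia
8 | 8 | Tom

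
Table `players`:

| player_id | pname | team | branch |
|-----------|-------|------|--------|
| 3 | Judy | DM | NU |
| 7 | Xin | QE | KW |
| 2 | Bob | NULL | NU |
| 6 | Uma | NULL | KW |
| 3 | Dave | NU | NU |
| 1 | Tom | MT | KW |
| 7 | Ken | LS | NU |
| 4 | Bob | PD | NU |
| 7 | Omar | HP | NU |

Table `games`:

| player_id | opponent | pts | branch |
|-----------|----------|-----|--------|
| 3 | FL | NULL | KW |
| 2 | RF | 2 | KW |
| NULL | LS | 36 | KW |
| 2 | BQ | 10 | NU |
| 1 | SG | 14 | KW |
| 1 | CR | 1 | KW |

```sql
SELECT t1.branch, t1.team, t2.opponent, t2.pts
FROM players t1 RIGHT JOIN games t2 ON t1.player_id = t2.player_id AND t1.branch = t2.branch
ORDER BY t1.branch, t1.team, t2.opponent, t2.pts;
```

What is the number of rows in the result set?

6

RIGHT JOIN keeps every row from `games`; unmatched rows get NULL for `players`'s columns.
Matching on t1.player_id = t2.player_id AND t1.branch = t2.branch. A NULL in a compared column never satisfies the condition.
- t1 row (player_id=3, branch=NU): no match.
- t1 row (player_id=7, branch=KW): no match.
- t1 row (player_id=2, branch=NU): matches 1 t2 row(s) → 1 output row(s).
- t1 row (player_id=6, branch=KW): no match.
- t1 row (player_id=3, branch=NU): no match.
- t1 row (player_id=1, branch=KW): matches 2 t2 row(s) → 2 output row(s).
- t1 row (player_id=7, branch=NU): no match.
- t1 row (player_id=4, branch=NU): no match.
- t1 row (player_id=7, branch=NU): no match.
- plus 3 unmatched t2 row(s), each kept with NULL t1 columns.
Total: 3 matched + 3 padded = 6 rows.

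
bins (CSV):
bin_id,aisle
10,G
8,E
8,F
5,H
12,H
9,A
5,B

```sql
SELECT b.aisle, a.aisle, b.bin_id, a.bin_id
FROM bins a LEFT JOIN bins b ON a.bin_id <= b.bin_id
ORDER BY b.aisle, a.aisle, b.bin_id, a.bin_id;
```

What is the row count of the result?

LEFT JOIN keeps every row from `bins a`; unmatched rows get NULL for `bins b`'s columns.
Matching on a.bin_id <= b.bin_id.
- bin_id=10: 2 matching b row(s), so 2 row(s) emitted.
- bin_id=8: 5 matching b row(s), so 5 row(s) emitted.
- bin_id=8: 5 matching b row(s), so 5 row(s) emitted.
- bin_id=5: 7 matching b row(s), so 7 row(s) emitted.
- bin_id=12: 1 matching b row(s), so 1 row(s) emitted.
- bin_id=9: 3 matching b row(s), so 3 row(s) emitted.
- bin_id=5: 7 matching b row(s), so 7 row(s) emitted.
Total: 30 rows.

30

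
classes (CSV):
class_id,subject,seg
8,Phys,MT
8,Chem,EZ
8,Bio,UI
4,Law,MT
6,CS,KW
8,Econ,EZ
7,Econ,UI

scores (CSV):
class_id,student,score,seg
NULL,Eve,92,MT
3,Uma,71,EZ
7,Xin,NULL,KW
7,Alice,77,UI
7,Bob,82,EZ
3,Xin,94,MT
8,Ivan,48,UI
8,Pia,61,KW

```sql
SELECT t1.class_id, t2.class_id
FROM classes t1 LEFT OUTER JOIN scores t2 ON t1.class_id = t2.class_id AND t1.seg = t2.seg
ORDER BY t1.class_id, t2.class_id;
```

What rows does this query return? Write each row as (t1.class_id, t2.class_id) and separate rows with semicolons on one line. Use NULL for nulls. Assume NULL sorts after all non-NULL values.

LEFT JOIN keeps every row from `classes`; unmatched rows get NULL for `scores`'s columns.
Matching on t1.class_id = t2.class_id AND t1.seg = t2.seg. A NULL in a compared column never satisfies the condition.
Matched pairs: 2; unmatched t1 rows kept: 5.

(4, NULL); (6, NULL); (7, 7); (8, 8); (8, NULL); (8, NULL); (8, NULL)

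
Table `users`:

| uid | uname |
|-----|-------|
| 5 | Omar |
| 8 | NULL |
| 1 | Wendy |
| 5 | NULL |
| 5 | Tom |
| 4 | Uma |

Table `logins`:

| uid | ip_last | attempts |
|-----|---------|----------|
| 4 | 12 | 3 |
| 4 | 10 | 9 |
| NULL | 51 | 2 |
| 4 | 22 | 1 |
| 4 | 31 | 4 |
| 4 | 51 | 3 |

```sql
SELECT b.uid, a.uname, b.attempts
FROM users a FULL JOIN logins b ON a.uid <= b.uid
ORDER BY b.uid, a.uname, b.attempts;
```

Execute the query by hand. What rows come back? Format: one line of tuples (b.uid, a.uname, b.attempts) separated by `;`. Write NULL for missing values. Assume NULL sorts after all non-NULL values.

(4, Uma, 1); (4, Uma, 3); (4, Uma, 3); (4, Uma, 4); (4, Uma, 9); (4, Wendy, 1); (4, Wendy, 3); (4, Wendy, 3); (4, Wendy, 4); (4, Wendy, 9); (NULL, Omar, NULL); (NULL, Tom, NULL); (NULL, NULL, 2); (NULL, NULL, NULL); (NULL, NULL, NULL)

FULL OUTER JOIN keeps every row from both sides; unmatched rows get NULL for the other side's columns.
Matching on a.uid <= b.uid. A NULL in a compared column never satisfies the condition.
- a row (uid=5): no match → kept, b columns NULL.
- a row (uid=8): no match → kept, b columns NULL.
- a row (uid=1): matches 5 b row(s) → 5 output row(s).
- a row (uid=5): no match → kept, b columns NULL.
- a row (uid=5): no match → kept, b columns NULL.
- a row (uid=4): matches 5 b row(s) → 5 output row(s).
- 1 b row(s) had no a match → kept, a columns NULL.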